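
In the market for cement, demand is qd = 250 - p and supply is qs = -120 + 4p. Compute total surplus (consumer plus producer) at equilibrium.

Equilibrium: 250 - p = -120 + 4p gives p* = 74, q* = 176.
Demand choke price: p = 250; supply starts at p = 30.
CS = ½(250 − 74)(176) = 15488; PS = ½(74 − 30)(176) = 3872.

Total surplus = 19360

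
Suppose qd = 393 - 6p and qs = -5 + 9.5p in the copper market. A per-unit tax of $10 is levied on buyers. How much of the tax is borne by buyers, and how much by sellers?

Buyers bear 190/31, sellers bear 120/31

Pre-tax equilibrium: p* = 796/31, q* = 7407/31.
Tax on buyers shifts demand to qd = 393 − 6(p + 10) = 333 - 6p.
333 - 6p = -5 + 9.5p gives seller price ps = 676/31; buyers pay pb = 676/31 + 10 = 986/31.
New quantity: q = 393 − 6(986/31) = 6267/31.
Buyer burden = 986/31 − 796/31 = 190/31; seller burden = 796/31 − 676/31 = 120/31.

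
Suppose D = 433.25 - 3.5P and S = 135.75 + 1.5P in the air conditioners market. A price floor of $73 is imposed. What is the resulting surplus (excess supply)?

Surplus = 67.5

Equilibrium price would be P* = 59.5, so the floor at 73 binds.
At P = 73: D = 177.75, S = 245.25.
Surplus = 245.25 − 177.75 = 67.5.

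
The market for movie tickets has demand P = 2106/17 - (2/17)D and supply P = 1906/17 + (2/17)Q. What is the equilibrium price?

Set the two price expressions equal: 2106/17 - (2/17)Q = 1906/17 + (2/17)Q.
200/17 = (4/17)Q, so Q* = 50.
P* = 2106/17 − (2/17)(50) = 118.

P* = 118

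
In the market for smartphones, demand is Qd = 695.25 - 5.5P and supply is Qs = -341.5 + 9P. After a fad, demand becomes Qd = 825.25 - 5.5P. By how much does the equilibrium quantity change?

Original equilibrium: P* = 71.5, Q* = 302.
New equilibrium: 825.25 - 5.5P = -341.5 + 9P, so 1166.75 = 14.5P and P' = 4667/58; Q' = 825.25 − 5.5(4667/58) = 11098/29.
Change in quantity: 11098/29 − 302 = 2340/29.

ΔQ = 2340/29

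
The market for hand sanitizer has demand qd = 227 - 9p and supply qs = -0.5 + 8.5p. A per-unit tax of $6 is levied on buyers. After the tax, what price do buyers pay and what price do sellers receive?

Pre-tax equilibrium: p* = 13, q* = 110.
Tax on buyers shifts demand to qd = 227 − 9(p + 6) = 173 - 9p.
173 - 9p = -0.5 + 8.5p gives seller price ps = 347/35; buyers pay pb = 347/35 + 6 = 557/35.
New quantity: q = 227 − 9(557/35) = 2932/35.

Buyers pay 557/35, sellers receive 347/35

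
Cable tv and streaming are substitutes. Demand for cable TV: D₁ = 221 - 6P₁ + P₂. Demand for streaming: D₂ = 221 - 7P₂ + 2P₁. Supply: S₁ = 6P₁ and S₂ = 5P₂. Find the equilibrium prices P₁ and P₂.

Market 1: 221 - 6P₁ + P₂ = 6P₁ → 12P₁ - P₂ = 221.
Market 2: 12P₂ - 2P₁ = 221.
Eliminating P₂: 12×(1) + 1×(2) gives 142P₁ = 2873, so P₁ = 2873/142.
Back-substitute into (2): P₂ = (221 + 2×2873/142) / 12 = 1547/71.

P₁ = 2873/142, P₂ = 1547/71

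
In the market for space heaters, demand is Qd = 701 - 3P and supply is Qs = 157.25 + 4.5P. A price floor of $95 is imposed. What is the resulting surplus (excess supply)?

Equilibrium price would be P* = 72.5, so the floor at 95 binds.
At P = 95: Qd = 416, Qs = 584.75.
Surplus = 584.75 − 416 = 168.75.

Surplus = 168.75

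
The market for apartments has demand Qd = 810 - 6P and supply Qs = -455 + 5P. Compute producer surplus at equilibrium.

Equilibrium: 810 - 6P = -455 + 5P gives P* = 115, Q* = 120.
Supply starts at P = 91 (where Qs = 0).
PS = ½(115 − 91)(120) = 1440.

Producer surplus = 1440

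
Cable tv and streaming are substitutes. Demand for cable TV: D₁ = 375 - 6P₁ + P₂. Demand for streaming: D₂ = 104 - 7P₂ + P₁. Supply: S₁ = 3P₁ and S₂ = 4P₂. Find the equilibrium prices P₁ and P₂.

P₁ = 4229/98, P₂ = 1311/98

Market 1: 375 - 6P₁ + P₂ = 3P₁ → 9P₁ - P₂ = 375.
Market 2: 11P₂ - P₁ = 104.
Eliminating P₂: 11×(1) + 1×(2) gives 98P₁ = 4229, so P₁ = 4229/98.
Back-substitute into (2): P₂ = (104 + 1×4229/98) / 11 = 1311/98.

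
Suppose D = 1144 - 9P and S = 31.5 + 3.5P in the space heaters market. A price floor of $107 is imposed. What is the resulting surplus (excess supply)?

Equilibrium price would be P* = 89, so the floor at 107 binds.
At P = 107: D = 181, S = 406.
Surplus = 406 − 181 = 225.

Surplus = 225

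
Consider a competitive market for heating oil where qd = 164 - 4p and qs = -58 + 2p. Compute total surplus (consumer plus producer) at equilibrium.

Total surplus = 96

Equilibrium: 164 - 4p = -58 + 2p gives p* = 37, q* = 16.
Demand choke price: p = 41; supply starts at p = 29.
CS = ½(41 − 37)(16) = 32; PS = ½(37 − 29)(16) = 64.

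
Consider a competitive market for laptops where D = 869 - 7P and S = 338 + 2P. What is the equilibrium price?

P* = 59

Set D = S: 869 - 7P = 338 + 2P.
531 = 9P, so P* = 59.
Q* = 869 − 7(59) = 456.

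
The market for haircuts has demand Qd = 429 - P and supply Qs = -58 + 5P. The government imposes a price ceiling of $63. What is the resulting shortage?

Shortage = 109

Equilibrium price would be P* = 487/6, so the ceiling at 63 binds.
At P = 63: Qd = 429 − 1(63) = 366, Qs = -58 + 5(63) = 257.
Shortage = 366 − 257 = 109.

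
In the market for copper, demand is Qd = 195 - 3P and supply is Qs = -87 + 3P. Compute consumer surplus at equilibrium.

Equilibrium: 195 - 3P = -87 + 3P gives P* = 47, Q* = 54.
Demand choke price (Qd = 0): P = 65.
CS = ½(65 − 47)(54) = 486.

Consumer surplus = 486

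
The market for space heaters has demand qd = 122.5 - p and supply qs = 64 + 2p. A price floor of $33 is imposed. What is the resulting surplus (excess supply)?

Equilibrium price would be p* = 19.5, so the floor at 33 binds.
At p = 33: qd = 89.5, qs = 130.
Surplus = 130 − 89.5 = 40.5.

Surplus = 40.5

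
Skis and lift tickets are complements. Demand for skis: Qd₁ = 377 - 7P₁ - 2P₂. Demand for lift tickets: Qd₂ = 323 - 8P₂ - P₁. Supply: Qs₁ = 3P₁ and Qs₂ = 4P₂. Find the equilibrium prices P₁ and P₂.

Market 1: 377 - 7P₁ - 2P₂ = 3P₁ → 10P₁ + 2P₂ = 377.
Market 2: 12P₂ + P₁ = 323.
Eliminating P₂: 12×(1) − 2×(2) gives 118P₁ = 3878, so P₁ = 1939/59.
Back-substitute into (2): P₂ = (323 − 1×1939/59) / 12 = 2853/118.

P₁ = 1939/59, P₂ = 2853/118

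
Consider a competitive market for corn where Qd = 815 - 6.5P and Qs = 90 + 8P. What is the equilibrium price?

P* = 50

Set Qd = Qs: 815 - 6.5P = 90 + 8P.
725 = 14.5P, so P* = 50.
Q* = 815 − 6.5(50) = 490.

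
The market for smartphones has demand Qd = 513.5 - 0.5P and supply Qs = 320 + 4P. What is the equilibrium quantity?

Q* = 492

Set Qd = Qs: 513.5 - 0.5P = 320 + 4P.
193.5 = 4.5P, so P* = 43.
Q* = 513.5 − 0.5(43) = 492.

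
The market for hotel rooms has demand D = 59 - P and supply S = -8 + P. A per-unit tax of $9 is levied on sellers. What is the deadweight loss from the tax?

Deadweight loss = 20.25

Pre-tax equilibrium: P* = 33.5, Q* = 25.5.
Tax on sellers shifts supply to S = -8 + 1(P − 9) = -17 + P.
59 - P = -17 + P gives buyer price Pb = 38; sellers receive Ps = 38 − 9 = 29.
New quantity: Q = 59 − 1(38) = 21.
DWL = ½ × 9 × (25.5 − 21) = 20.25.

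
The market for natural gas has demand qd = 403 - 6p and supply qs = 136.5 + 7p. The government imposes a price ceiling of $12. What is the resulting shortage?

Equilibrium price would be p* = 20.5, so the ceiling at 12 binds.
At p = 12: qd = 403 − 6(12) = 331, qs = 136.5 + 7(12) = 220.5.
Shortage = 331 − 220.5 = 110.5.

Shortage = 110.5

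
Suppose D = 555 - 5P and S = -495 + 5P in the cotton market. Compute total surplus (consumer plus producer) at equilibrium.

Equilibrium: 555 - 5P = -495 + 5P gives P* = 105, Q* = 30.
Demand choke price: P = 111; supply starts at P = 99.
CS = ½(111 − 105)(30) = 90; PS = ½(105 − 99)(30) = 90.

Total surplus = 180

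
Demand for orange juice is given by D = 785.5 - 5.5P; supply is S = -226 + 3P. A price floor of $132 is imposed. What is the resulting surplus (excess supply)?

Surplus = 110.5

Equilibrium price would be P* = 119, so the floor at 132 binds.
At P = 132: D = 59.5, S = 170.
Surplus = 170 − 59.5 = 110.5.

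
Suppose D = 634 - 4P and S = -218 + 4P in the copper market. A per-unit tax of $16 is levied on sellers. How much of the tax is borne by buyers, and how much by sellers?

Buyers bear $8, sellers bear $8

Pre-tax equilibrium: P* = 106.5, Q* = 208.
Tax on sellers shifts supply to S = -218 + 4(P − 16) = -282 + 4P.
634 - 4P = -282 + 4P gives buyer price Pb = 114.5; sellers receive Ps = 114.5 − 16 = 98.5.
New quantity: Q = 634 − 4(114.5) = 176.
Buyer burden = 114.5 − 106.5 = 8; seller burden = 106.5 − 98.5 = 8.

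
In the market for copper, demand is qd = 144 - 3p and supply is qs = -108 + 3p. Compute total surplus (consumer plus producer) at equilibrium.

Equilibrium: 144 - 3p = -108 + 3p gives p* = 42, q* = 18.
Demand choke price: p = 48; supply starts at p = 36.
CS = ½(48 − 42)(18) = 54; PS = ½(42 − 36)(18) = 54.

Total surplus = 108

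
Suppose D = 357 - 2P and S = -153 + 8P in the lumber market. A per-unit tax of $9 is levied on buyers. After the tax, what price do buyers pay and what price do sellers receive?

Buyers pay $58.2, sellers receive $49.2

Pre-tax equilibrium: P* = 51, Q* = 255.
Tax on buyers shifts demand to D = 357 − 2(P + 9) = 339 - 2P.
339 - 2P = -153 + 8P gives seller price Ps = 49.2; buyers pay Pb = 49.2 + 9 = 58.2.
New quantity: Q = 357 − 2(58.2) = 240.6.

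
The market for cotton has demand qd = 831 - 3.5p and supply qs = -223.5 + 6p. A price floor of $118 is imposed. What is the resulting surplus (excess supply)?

Equilibrium price would be p* = 111, so the floor at 118 binds.
At p = 118: qd = 418, qs = 484.5.
Surplus = 484.5 − 418 = 66.5.

Surplus = 66.5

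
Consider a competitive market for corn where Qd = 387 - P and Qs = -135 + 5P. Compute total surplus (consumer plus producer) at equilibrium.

Equilibrium: 387 - P = -135 + 5P gives P* = 87, Q* = 300.
Demand choke price: P = 387; supply starts at P = 27.
CS = ½(387 − 87)(300) = 45000; PS = ½(87 − 27)(300) = 9000.

Total surplus = 54000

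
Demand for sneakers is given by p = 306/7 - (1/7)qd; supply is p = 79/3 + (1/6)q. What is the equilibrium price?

p* = 464/13

Set the two price expressions equal: 306/7 - (1/7)q = 79/3 + (1/6)q.
365/21 = (13/42)q, so q* = 730/13.
p* = 306/7 − (1/7)(730/13) = 464/13.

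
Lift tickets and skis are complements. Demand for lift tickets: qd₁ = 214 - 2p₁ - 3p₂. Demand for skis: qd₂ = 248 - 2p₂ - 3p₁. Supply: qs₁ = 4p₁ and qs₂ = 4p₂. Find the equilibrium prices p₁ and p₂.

Market 1: 214 - 2p₁ - 3p₂ = 4p₁ → 6p₁ + 3p₂ = 214.
Market 2: 6p₂ + 3p₁ = 248.
Eliminating p₂: 6×(1) − 3×(2) gives 27p₁ = 540, so p₁ = 20.
Back-substitute into (2): p₂ = (248 − 3×20) / 6 = 94/3.

p₁ = 20, p₂ = 94/3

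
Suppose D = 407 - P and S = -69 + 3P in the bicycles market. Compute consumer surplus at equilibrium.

Consumer surplus = 41472

Equilibrium: 407 - P = -69 + 3P gives P* = 119, Q* = 288.
Demand choke price (D = 0): P = 407.
CS = ½(407 − 119)(288) = 41472.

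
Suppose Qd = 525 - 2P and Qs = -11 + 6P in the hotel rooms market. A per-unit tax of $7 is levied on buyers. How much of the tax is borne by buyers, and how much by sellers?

Pre-tax equilibrium: P* = 67, Q* = 391.
Tax on buyers shifts demand to Qd = 525 − 2(P + 7) = 511 - 2P.
511 - 2P = -11 + 6P gives seller price Ps = 65.25; buyers pay Pb = 65.25 + 7 = 72.25.
New quantity: Q = 525 − 2(72.25) = 380.5.
Buyer burden = 72.25 − 67 = 5.25; seller burden = 67 − 65.25 = 1.75.

Buyers bear $5.25, sellers bear $1.75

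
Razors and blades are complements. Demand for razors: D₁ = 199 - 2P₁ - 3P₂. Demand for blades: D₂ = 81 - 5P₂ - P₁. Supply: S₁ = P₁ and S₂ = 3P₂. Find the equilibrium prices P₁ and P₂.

Market 1: 199 - 2P₁ - 3P₂ = P₁ → 3P₁ + 3P₂ = 199.
Market 2: 8P₂ + P₁ = 81.
Eliminating P₂: 8×(1) − 3×(2) gives 21P₁ = 1349, so P₁ = 1349/21.
Back-substitute into (2): P₂ = (81 − 1×1349/21) / 8 = 44/21.

P₁ = 1349/21, P₂ = 44/21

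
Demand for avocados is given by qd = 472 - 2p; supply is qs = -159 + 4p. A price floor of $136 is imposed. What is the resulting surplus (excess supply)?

Surplus = 185

Equilibrium price would be p* = 631/6, so the floor at 136 binds.
At p = 136: qd = 200, qs = 385.
Surplus = 385 − 200 = 185.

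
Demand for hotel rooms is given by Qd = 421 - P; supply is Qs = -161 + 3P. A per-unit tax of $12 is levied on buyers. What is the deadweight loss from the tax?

Deadweight loss = 54

Pre-tax equilibrium: P* = 145.5, Q* = 275.5.
Tax on buyers shifts demand to Qd = 421 − 1(P + 12) = 409 - P.
409 - P = -161 + 3P gives seller price Ps = 142.5; buyers pay Pb = 142.5 + 12 = 154.5.
New quantity: Q = 421 − 1(154.5) = 266.5.
DWL = ½ × 12 × (275.5 − 266.5) = 54.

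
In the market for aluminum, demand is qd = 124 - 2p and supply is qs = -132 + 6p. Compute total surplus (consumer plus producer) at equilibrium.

Equilibrium: 124 - 2p = -132 + 6p gives p* = 32, q* = 60.
Demand choke price: p = 62; supply starts at p = 22.
CS = ½(62 − 32)(60) = 900; PS = ½(32 − 22)(60) = 300.

Total surplus = 1200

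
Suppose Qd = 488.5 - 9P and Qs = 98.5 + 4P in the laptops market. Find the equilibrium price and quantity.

P* = 30, Q* = 218.5

Set Qd = Qs: 488.5 - 9P = 98.5 + 4P.
390 = 13P, so P* = 30.
Q* = 488.5 − 9(30) = 218.5.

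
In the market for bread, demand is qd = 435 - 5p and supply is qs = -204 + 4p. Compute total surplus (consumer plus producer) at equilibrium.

Equilibrium: 435 - 5p = -204 + 4p gives p* = 71, q* = 80.
Demand choke price: p = 87; supply starts at p = 51.
CS = ½(87 − 71)(80) = 640; PS = ½(71 − 51)(80) = 800.

Total surplus = 1440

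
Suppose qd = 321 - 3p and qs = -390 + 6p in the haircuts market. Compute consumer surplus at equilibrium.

Consumer surplus = 1176

Equilibrium: 321 - 3p = -390 + 6p gives p* = 79, q* = 84.
Demand choke price (qd = 0): p = 107.
CS = ½(107 − 79)(84) = 1176.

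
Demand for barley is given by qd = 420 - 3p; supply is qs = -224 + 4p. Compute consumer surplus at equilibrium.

Equilibrium: 420 - 3p = -224 + 4p gives p* = 92, q* = 144.
Demand choke price (qd = 0): p = 140.
CS = ½(140 − 92)(144) = 3456.

Consumer surplus = 3456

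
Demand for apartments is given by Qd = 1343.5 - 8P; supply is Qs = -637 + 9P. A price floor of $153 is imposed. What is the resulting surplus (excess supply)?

Equilibrium price would be P* = 116.5, so the floor at 153 binds.
At P = 153: Qd = 119.5, Qs = 740.
Surplus = 740 − 119.5 = 620.5.

Surplus = 620.5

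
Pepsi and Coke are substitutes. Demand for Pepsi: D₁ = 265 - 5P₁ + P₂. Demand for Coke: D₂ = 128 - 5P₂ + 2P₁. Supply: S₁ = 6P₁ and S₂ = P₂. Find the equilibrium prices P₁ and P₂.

Market 1: 265 - 5P₁ + P₂ = 6P₁ → 11P₁ - P₂ = 265.
Market 2: 6P₂ - 2P₁ = 128.
Eliminating P₂: 6×(1) + 1×(2) gives 64P₁ = 1718, so P₁ = 26.84375.
Back-substitute into (2): P₂ = (128 + 2×26.84375) / 6 = 30.28125.

P₁ = 26.84375, P₂ = 30.28125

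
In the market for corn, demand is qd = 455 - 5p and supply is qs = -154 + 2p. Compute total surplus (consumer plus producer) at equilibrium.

Equilibrium: 455 - 5p = -154 + 2p gives p* = 87, q* = 20.
Demand choke price: p = 91; supply starts at p = 77.
CS = ½(91 − 87)(20) = 40; PS = ½(87 − 77)(20) = 100.

Total surplus = 140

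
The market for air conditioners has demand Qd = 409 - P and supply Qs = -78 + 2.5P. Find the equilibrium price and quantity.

P* = 974/7, Q* = 1889/7

Set Qd = Qs: 409 - P = -78 + 2.5P.
487 = 3.5P, so P* = 974/7.
Q* = 409 − 1(974/7) = 1889/7.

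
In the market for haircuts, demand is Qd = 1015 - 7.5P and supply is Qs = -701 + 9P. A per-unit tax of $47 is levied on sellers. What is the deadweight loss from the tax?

Pre-tax equilibrium: P* = 104, Q* = 235.
Tax on sellers shifts supply to Qs = -701 + 9(P − 47) = -1124 + 9P.
1015 - 7.5P = -1124 + 9P gives buyer price Pb = 1426/11; sellers receive Ps = 1426/11 − 47 = 909/11.
New quantity: Q = 1015 − 7.5(1426/11) = 470/11.
DWL = ½ × 47 × (235 − 470/11) = 99405/22.

Deadweight loss = 99405/22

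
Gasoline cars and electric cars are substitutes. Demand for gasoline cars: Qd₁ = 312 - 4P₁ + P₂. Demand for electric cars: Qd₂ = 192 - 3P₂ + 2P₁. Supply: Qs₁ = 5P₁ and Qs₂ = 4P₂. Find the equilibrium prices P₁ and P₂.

P₁ = 2376/61, P₂ = 2352/61

Market 1: 312 - 4P₁ + P₂ = 5P₁ → 9P₁ - P₂ = 312.
Market 2: 7P₂ - 2P₁ = 192.
Eliminating P₂: 7×(1) + 1×(2) gives 61P₁ = 2376, so P₁ = 2376/61.
Back-substitute into (2): P₂ = (192 + 2×2376/61) / 7 = 2352/61.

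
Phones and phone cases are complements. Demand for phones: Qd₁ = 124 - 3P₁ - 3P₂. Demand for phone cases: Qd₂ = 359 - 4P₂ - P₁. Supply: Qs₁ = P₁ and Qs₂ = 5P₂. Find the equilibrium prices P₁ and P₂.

P₁ = 13/11, P₂ = 1312/33

Market 1: 124 - 3P₁ - 3P₂ = P₁ → 4P₁ + 3P₂ = 124.
Market 2: 9P₂ + P₁ = 359.
Eliminating P₂: 9×(1) − 3×(2) gives 33P₁ = 39, so P₁ = 13/11.
Back-substitute into (2): P₂ = (359 − 1×13/11) / 9 = 1312/33.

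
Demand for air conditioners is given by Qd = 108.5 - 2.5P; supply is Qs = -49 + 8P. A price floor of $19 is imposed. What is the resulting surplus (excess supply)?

Surplus = 42

Equilibrium price would be P* = 15, so the floor at 19 binds.
At P = 19: Qd = 61, Qs = 103.
Surplus = 103 − 61 = 42.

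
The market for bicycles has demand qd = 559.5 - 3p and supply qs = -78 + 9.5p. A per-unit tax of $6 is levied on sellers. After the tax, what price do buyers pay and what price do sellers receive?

Pre-tax equilibrium: p* = 51, q* = 406.5.
Tax on sellers shifts supply to qs = -78 + 9.5(p − 6) = -135 + 9.5p.
559.5 - 3p = -135 + 9.5p gives buyer price pb = 55.56; sellers receive ps = 55.56 − 6 = 49.56.
New quantity: q = 559.5 − 3(55.56) = 392.82.

Buyers pay $55.56, sellers receive $49.56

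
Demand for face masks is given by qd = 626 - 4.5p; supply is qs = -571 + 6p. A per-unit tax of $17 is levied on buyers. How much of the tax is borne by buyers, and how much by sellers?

Pre-tax equilibrium: p* = 114, q* = 113.
Tax on buyers shifts demand to qd = 626 − 4.5(p + 17) = 549.5 - 4.5p.
549.5 - 4.5p = -571 + 6p gives seller price ps = 747/7; buyers pay pb = 747/7 + 17 = 866/7.
New quantity: q = 626 − 4.5(866/7) = 485/7.
Buyer burden = 866/7 − 114 = 68/7; seller burden = 114 − 747/7 = 51/7.

Buyers bear 68/7, sellers bear 51/7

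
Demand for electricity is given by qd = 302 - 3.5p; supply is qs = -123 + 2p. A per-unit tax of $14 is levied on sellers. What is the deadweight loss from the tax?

Pre-tax equilibrium: p* = 850/11, q* = 347/11.
Tax on sellers shifts supply to qs = -123 + 2(p − 14) = -151 + 2p.
302 - 3.5p = -151 + 2p gives buyer price pb = 906/11; sellers receive ps = 906/11 − 14 = 752/11.
New quantity: q = 302 − 3.5(906/11) = 151/11.
DWL = ½ × 14 × (347/11 − 151/11) = 1372/11.

Deadweight loss = 1372/11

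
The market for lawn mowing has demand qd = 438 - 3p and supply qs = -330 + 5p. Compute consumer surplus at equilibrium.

Consumer surplus = 3750

Equilibrium: 438 - 3p = -330 + 5p gives p* = 96, q* = 150.
Demand choke price (qd = 0): p = 146.
CS = ½(146 − 96)(150) = 3750.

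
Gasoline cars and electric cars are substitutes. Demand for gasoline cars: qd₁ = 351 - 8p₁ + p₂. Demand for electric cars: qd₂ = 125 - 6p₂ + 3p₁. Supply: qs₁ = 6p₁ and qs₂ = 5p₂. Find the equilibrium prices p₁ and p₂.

p₁ = 3986/151, p₂ = 2803/151

Market 1: 351 - 8p₁ + p₂ = 6p₁ → 14p₁ - p₂ = 351.
Market 2: 11p₂ - 3p₁ = 125.
Eliminating p₂: 11×(1) + 1×(2) gives 151p₁ = 3986, so p₁ = 3986/151.
Back-substitute into (2): p₂ = (125 + 3×3986/151) / 11 = 2803/151.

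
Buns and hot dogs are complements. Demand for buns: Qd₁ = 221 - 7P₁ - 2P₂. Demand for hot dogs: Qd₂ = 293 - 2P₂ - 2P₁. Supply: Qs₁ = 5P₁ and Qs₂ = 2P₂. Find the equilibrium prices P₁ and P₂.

P₁ = 149/22, P₂ = 1537/22

Market 1: 221 - 7P₁ - 2P₂ = 5P₁ → 12P₁ + 2P₂ = 221.
Market 2: 4P₂ + 2P₁ = 293.
Eliminating P₂: 4×(1) − 2×(2) gives 44P₁ = 298, so P₁ = 149/22.
Back-substitute into (2): P₂ = (293 − 2×149/22) / 4 = 1537/22.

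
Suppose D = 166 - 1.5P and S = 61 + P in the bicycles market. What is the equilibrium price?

Set D = S: 166 - 1.5P = 61 + P.
105 = 2.5P, so P* = 42.
Q* = 166 − 1.5(42) = 103.

P* = 42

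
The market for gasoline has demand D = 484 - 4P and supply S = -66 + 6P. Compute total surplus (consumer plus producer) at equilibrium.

Total surplus = 14520

Equilibrium: 484 - 4P = -66 + 6P gives P* = 55, Q* = 264.
Demand choke price: P = 121; supply starts at P = 11.
CS = ½(121 − 55)(264) = 8712; PS = ½(55 − 11)(264) = 5808.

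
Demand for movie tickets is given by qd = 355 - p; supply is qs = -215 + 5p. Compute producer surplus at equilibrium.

Producer surplus = 6760

Equilibrium: 355 - p = -215 + 5p gives p* = 95, q* = 260.
Supply starts at p = 43 (where qs = 0).
PS = ½(95 − 43)(260) = 6760.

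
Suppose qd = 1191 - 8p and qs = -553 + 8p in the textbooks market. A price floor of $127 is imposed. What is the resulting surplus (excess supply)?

Surplus = 288

Equilibrium price would be p* = 109, so the floor at 127 binds.
At p = 127: qd = 175, qs = 463.
Surplus = 463 − 175 = 288.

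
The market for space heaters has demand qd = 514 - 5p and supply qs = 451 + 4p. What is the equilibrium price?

p* = 7

Set qd = qs: 514 - 5p = 451 + 4p.
63 = 9p, so p* = 7.
q* = 514 − 5(7) = 479.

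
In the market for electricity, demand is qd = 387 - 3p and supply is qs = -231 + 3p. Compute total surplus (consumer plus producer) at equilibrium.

Total surplus = 2028

Equilibrium: 387 - 3p = -231 + 3p gives p* = 103, q* = 78.
Demand choke price: p = 129; supply starts at p = 77.
CS = ½(129 − 103)(78) = 1014; PS = ½(103 − 77)(78) = 1014.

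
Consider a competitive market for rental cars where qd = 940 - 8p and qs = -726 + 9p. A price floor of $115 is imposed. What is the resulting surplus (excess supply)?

Surplus = 289

Equilibrium price would be p* = 98, so the floor at 115 binds.
At p = 115: qd = 20, qs = 309.
Surplus = 309 − 20 = 289.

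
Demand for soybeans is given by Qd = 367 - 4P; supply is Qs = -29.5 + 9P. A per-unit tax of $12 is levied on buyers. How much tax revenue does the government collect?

Pre-tax equilibrium: P* = 30.5, Q* = 245.
Tax on buyers shifts demand to Qd = 367 − 4(P + 12) = 319 - 4P.
319 - 4P = -29.5 + 9P gives seller price Ps = 697/26; buyers pay Pb = 697/26 + 12 = 1009/26.
New quantity: Q = 367 − 4(1009/26) = 2753/13.
Revenue = 12 × 2753/13 = 33036/13.

Tax revenue = 33036/13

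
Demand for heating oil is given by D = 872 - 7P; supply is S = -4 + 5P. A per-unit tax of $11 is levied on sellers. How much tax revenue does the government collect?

Tax revenue = 43417/12

Pre-tax equilibrium: P* = 73, Q* = 361.
Tax on sellers shifts supply to S = -4 + 5(P − 11) = -59 + 5P.
872 - 7P = -59 + 5P gives buyer price Pb = 931/12; sellers receive Ps = 931/12 − 11 = 799/12.
New quantity: Q = 872 − 7(931/12) = 3947/12.
Revenue = 11 × 3947/12 = 43417/12.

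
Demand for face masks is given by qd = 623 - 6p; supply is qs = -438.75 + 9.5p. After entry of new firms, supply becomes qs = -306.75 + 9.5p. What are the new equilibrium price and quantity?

Original equilibrium: p* = 68.5, q* = 212.
New equilibrium: 623 - 6p = -306.75 + 9.5p, so 929.75 = 15.5p and p' = 3719/62; q' = 623 − 6(3719/62) = 8156/31.

p' = 3719/62, q' = 8156/31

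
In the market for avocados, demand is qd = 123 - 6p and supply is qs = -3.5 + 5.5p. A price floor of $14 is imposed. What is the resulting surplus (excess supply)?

Equilibrium price would be p* = 11, so the floor at 14 binds.
At p = 14: qd = 39, qs = 73.5.
Surplus = 73.5 − 39 = 34.5.

Surplus = 34.5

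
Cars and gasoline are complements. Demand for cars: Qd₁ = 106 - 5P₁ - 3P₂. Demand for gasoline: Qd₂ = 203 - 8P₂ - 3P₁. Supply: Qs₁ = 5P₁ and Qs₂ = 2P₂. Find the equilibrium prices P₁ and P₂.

P₁ = 451/91, P₂ = 1712/91

Market 1: 106 - 5P₁ - 3P₂ = 5P₁ → 10P₁ + 3P₂ = 106.
Market 2: 10P₂ + 3P₁ = 203.
Eliminating P₂: 10×(1) − 3×(2) gives 91P₁ = 451, so P₁ = 451/91.
Back-substitute into (2): P₂ = (203 − 3×451/91) / 10 = 1712/91.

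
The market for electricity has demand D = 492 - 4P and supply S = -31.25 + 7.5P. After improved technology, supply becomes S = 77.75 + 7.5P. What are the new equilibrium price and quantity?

Original equilibrium: P* = 45.5, Q* = 310.
New equilibrium: 492 - 4P = 77.75 + 7.5P, so 414.25 = 11.5P and P' = 1657/46; Q' = 492 − 4(1657/46) = 8002/23.

P' = 1657/46, Q' = 8002/23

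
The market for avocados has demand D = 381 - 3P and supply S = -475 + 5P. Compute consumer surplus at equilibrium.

Equilibrium: 381 - 3P = -475 + 5P gives P* = 107, Q* = 60.
Demand choke price (D = 0): P = 127.
CS = ½(127 − 107)(60) = 600.

Consumer surplus = 600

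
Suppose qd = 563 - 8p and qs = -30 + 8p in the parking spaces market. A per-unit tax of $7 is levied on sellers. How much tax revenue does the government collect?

Tax revenue = 1669.5

Pre-tax equilibrium: p* = 37.0625, q* = 266.5.
Tax on sellers shifts supply to qs = -30 + 8(p − 7) = -86 + 8p.
563 - 8p = -86 + 8p gives buyer price pb = 40.5625; sellers receive ps = 40.5625 − 7 = 33.5625.
New quantity: q = 563 − 8(40.5625) = 238.5.
Revenue = 7 × 238.5 = 1669.5.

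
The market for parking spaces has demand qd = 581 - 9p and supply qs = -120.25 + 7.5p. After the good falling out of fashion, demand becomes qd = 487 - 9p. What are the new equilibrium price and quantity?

p' = 2429/66, q' = 3427/22

Original equilibrium: p* = 42.5, q* = 198.5.
New equilibrium: 487 - 9p = -120.25 + 7.5p, so 607.25 = 16.5p and p' = 2429/66; q' = 487 − 9(2429/66) = 3427/22.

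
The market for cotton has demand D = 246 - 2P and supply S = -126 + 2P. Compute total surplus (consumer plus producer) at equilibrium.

Equilibrium: 246 - 2P = -126 + 2P gives P* = 93, Q* = 60.
Demand choke price: P = 123; supply starts at P = 63.
CS = ½(123 − 93)(60) = 900; PS = ½(93 − 63)(60) = 900.

Total surplus = 1800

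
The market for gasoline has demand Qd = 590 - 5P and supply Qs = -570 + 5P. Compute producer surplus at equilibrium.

Producer surplus = 10

Equilibrium: 590 - 5P = -570 + 5P gives P* = 116, Q* = 10.
Supply starts at P = 114 (where Qs = 0).
PS = ½(116 − 114)(10) = 10.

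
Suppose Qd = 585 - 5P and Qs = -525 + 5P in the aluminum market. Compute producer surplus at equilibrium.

Producer surplus = 90

Equilibrium: 585 - 5P = -525 + 5P gives P* = 111, Q* = 30.
Supply starts at P = 105 (where Qs = 0).
PS = ½(111 − 105)(30) = 90.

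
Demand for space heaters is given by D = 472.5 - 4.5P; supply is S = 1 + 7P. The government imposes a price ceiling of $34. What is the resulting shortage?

Equilibrium price would be P* = 41, so the ceiling at 34 binds.
At P = 34: D = 472.5 − 4.5(34) = 319.5, S = 1 + 7(34) = 239.
Shortage = 319.5 − 239 = 80.5.

Shortage = 80.5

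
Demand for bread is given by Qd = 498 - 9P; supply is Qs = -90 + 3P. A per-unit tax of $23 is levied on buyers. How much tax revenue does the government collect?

Tax revenue = 120.75

Pre-tax equilibrium: P* = 49, Q* = 57.
Tax on buyers shifts demand to Qd = 498 − 9(P + 23) = 291 - 9P.
291 - 9P = -90 + 3P gives seller price Ps = 31.75; buyers pay Pb = 31.75 + 23 = 54.75.
New quantity: Q = 498 − 9(54.75) = 5.25.
Revenue = 23 × 5.25 = 120.75.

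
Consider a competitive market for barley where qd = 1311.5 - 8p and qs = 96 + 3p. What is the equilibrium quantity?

Set qd = qs: 1311.5 - 8p = 96 + 3p.
1215.5 = 11p, so p* = 110.5.
q* = 1311.5 − 8(110.5) = 427.5.

q* = 427.5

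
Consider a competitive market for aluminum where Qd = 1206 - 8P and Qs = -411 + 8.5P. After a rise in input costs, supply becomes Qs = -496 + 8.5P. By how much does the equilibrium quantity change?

Original equilibrium: P* = 98, Q* = 422.
New equilibrium: 1206 - 8P = -496 + 8.5P, so 1702 = 16.5P and P' = 3404/33; Q' = 1206 − 8(3404/33) = 12566/33.
Change in quantity: 12566/33 − 422 = -1360/33.

ΔQ = -1360/33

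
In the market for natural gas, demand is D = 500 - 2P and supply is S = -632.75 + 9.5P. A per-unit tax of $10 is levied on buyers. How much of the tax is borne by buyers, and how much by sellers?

Buyers bear 190/23, sellers bear 40/23

Pre-tax equilibrium: P* = 98.5, Q* = 303.
Tax on buyers shifts demand to D = 500 − 2(P + 10) = 480 - 2P.
480 - 2P = -632.75 + 9.5P gives seller price Ps = 4451/46; buyers pay Pb = 4451/46 + 10 = 4911/46.
New quantity: Q = 500 − 2(4911/46) = 6589/23.
Buyer burden = 4911/46 − 98.5 = 190/23; seller burden = 98.5 − 4451/46 = 40/23.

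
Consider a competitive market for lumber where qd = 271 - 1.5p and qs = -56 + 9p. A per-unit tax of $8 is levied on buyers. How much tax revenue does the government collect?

Tax revenue = 1712

Pre-tax equilibrium: p* = 218/7, q* = 1570/7.
Tax on buyers shifts demand to qd = 271 − 1.5(p + 8) = 259 - 1.5p.
259 - 1.5p = -56 + 9p gives seller price ps = 30; buyers pay pb = 30 + 8 = 38.
New quantity: q = 271 − 1.5(38) = 214.
Revenue = 8 × 214 = 1712.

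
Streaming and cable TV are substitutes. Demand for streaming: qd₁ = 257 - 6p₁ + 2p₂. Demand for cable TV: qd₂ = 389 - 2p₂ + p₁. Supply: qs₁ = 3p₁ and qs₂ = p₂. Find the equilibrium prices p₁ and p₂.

Market 1: 257 - 6p₁ + 2p₂ = 3p₁ → 9p₁ - 2p₂ = 257.
Market 2: 3p₂ - p₁ = 389.
Eliminating p₂: 3×(1) + 2×(2) gives 25p₁ = 1549, so p₁ = 61.96.
Back-substitute into (2): p₂ = (389 + 1×61.96) / 3 = 150.32.

p₁ = 61.96, p₂ = 150.32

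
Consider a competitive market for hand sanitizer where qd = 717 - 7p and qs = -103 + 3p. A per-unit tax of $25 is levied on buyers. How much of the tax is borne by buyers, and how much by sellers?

Pre-tax equilibrium: p* = 82, q* = 143.
Tax on buyers shifts demand to qd = 717 − 7(p + 25) = 542 - 7p.
542 - 7p = -103 + 3p gives seller price ps = 64.5; buyers pay pb = 64.5 + 25 = 89.5.
New quantity: q = 717 − 7(89.5) = 90.5.
Buyer burden = 89.5 − 82 = 7.5; seller burden = 82 − 64.5 = 17.5.

Buyers bear $7.5, sellers bear $17.5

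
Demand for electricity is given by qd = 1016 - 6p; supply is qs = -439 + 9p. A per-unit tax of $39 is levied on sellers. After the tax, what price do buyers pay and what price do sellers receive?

Buyers pay $120.4, sellers receive $81.4

Pre-tax equilibrium: p* = 97, q* = 434.
Tax on sellers shifts supply to qs = -439 + 9(p − 39) = -790 + 9p.
1016 - 6p = -790 + 9p gives buyer price pb = 120.4; sellers receive ps = 120.4 − 39 = 81.4.
New quantity: q = 1016 − 6(120.4) = 293.6.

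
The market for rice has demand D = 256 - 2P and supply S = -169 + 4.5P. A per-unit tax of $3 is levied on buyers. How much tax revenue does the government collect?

Tax revenue = 4722/13

Pre-tax equilibrium: P* = 850/13, Q* = 1628/13.
Tax on buyers shifts demand to D = 256 − 2(P + 3) = 250 - 2P.
250 - 2P = -169 + 4.5P gives seller price Ps = 838/13; buyers pay Pb = 838/13 + 3 = 877/13.
New quantity: Q = 256 − 2(877/13) = 1574/13.
Revenue = 3 × 1574/13 = 4722/13.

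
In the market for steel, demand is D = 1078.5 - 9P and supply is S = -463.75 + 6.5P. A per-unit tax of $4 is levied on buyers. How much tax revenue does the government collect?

Tax revenue = 20820/31

Pre-tax equilibrium: P* = 99.5, Q* = 183.
Tax on buyers shifts demand to D = 1078.5 − 9(P + 4) = 1042.5 - 9P.
1042.5 - 9P = -463.75 + 6.5P gives seller price Ps = 6025/62; buyers pay Pb = 6025/62 + 4 = 6273/62.
New quantity: Q = 1078.5 − 9(6273/62) = 5205/31.
Revenue = 4 × 5205/31 = 20820/31.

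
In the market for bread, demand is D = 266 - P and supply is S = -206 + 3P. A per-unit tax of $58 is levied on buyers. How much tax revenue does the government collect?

Tax revenue = 6061

Pre-tax equilibrium: P* = 118, Q* = 148.
Tax on buyers shifts demand to D = 266 − 1(P + 58) = 208 - P.
208 - P = -206 + 3P gives seller price Ps = 103.5; buyers pay Pb = 103.5 + 58 = 161.5.
New quantity: Q = 266 − 1(161.5) = 104.5.
Revenue = 58 × 104.5 = 6061.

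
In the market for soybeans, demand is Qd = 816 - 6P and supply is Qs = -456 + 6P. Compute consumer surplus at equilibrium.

Consumer surplus = 2700

Equilibrium: 816 - 6P = -456 + 6P gives P* = 106, Q* = 180.
Demand choke price (Qd = 0): P = 136.
CS = ½(136 − 106)(180) = 2700.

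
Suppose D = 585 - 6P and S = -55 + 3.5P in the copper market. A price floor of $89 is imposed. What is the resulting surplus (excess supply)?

Surplus = 205.5

Equilibrium price would be P* = 1280/19, so the floor at 89 binds.
At P = 89: D = 51, S = 256.5.
Surplus = 256.5 − 51 = 205.5.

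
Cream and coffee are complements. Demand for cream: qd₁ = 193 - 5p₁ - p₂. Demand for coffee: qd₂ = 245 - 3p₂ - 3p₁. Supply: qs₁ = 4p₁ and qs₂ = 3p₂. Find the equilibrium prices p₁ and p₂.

p₁ = 913/51, p₂ = 542/17

Market 1: 193 - 5p₁ - p₂ = 4p₁ → 9p₁ + p₂ = 193.
Market 2: 6p₂ + 3p₁ = 245.
Eliminating p₂: 6×(1) − 1×(2) gives 51p₁ = 913, so p₁ = 913/51.
Back-substitute into (2): p₂ = (245 − 3×913/51) / 6 = 542/17.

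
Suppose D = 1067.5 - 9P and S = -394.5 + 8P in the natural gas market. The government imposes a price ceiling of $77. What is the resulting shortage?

Equilibrium price would be P* = 86, so the ceiling at 77 binds.
At P = 77: D = 1067.5 − 9(77) = 374.5, S = -394.5 + 8(77) = 221.5.
Shortage = 374.5 − 221.5 = 153.

Shortage = 153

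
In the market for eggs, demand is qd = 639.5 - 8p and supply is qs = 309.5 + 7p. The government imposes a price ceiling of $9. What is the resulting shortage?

Equilibrium price would be p* = 22, so the ceiling at 9 binds.
At p = 9: qd = 639.5 − 8(9) = 567.5, qs = 309.5 + 7(9) = 372.5.
Shortage = 567.5 − 372.5 = 195.

Shortage = 195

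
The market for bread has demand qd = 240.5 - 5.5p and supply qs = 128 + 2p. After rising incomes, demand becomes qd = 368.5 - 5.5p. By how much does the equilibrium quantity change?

Δq = 512/15

Original equilibrium: p* = 15, q* = 158.
New equilibrium: 368.5 - 5.5p = 128 + 2p, so 240.5 = 7.5p and p' = 481/15; q' = 368.5 − 5.5(481/15) = 2882/15.
Change in quantity: 2882/15 − 158 = 512/15.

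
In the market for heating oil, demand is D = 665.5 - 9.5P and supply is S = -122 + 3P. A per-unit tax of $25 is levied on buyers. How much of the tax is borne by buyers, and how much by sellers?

Buyers bear $6, sellers bear $19

Pre-tax equilibrium: P* = 63, Q* = 67.
Tax on buyers shifts demand to D = 665.5 − 9.5(P + 25) = 428 - 9.5P.
428 - 9.5P = -122 + 3P gives seller price Ps = 44; buyers pay Pb = 44 + 25 = 69.
New quantity: Q = 665.5 − 9.5(69) = 10.
Buyer burden = 69 − 63 = 6; seller burden = 63 − 44 = 19.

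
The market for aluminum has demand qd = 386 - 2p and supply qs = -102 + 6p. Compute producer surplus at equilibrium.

Equilibrium: 386 - 2p = -102 + 6p gives p* = 61, q* = 264.
Supply starts at p = 17 (where qs = 0).
PS = ½(61 − 17)(264) = 5808.

Producer surplus = 5808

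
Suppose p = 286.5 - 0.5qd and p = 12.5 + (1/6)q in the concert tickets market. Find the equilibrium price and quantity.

p* = 81, q* = 411

Set the two price expressions equal: 286.5 - 0.5q = 12.5 + (1/6)q.
274 = (2/3)q, so q* = 411.
p* = 286.5 − (0.5)(411) = 81.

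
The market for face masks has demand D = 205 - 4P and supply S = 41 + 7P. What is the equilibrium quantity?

Set D = S: 205 - 4P = 41 + 7P.
164 = 11P, so P* = 164/11.
Q* = 205 − 4(164/11) = 1599/11.

Q* = 1599/11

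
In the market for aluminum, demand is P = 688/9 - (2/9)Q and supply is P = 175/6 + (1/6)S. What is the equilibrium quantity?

Q* = 851/7

Set the two price expressions equal: 688/9 - (2/9)Q = 175/6 + (1/6)Q.
851/18 = (7/18)Q, so Q* = 851/7.
P* = 688/9 − (2/9)(851/7) = 346/7.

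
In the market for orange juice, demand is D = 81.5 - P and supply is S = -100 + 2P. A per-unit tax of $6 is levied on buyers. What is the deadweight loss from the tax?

Deadweight loss = 12

Pre-tax equilibrium: P* = 60.5, Q* = 21.
Tax on buyers shifts demand to D = 81.5 − 1(P + 6) = 75.5 - P.
75.5 - P = -100 + 2P gives seller price Ps = 58.5; buyers pay Pb = 58.5 + 6 = 64.5.
New quantity: Q = 81.5 − 1(64.5) = 17.
DWL = ½ × 6 × (21 − 17) = 12.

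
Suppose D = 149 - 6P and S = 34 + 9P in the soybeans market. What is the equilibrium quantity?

Set D = S: 149 - 6P = 34 + 9P.
115 = 15P, so P* = 23/3.
Q* = 149 − 6(23/3) = 103.

Q* = 103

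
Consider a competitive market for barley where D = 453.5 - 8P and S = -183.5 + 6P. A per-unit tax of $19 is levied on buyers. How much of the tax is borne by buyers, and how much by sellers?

Buyers bear 57/7, sellers bear 76/7

Pre-tax equilibrium: P* = 45.5, Q* = 89.5.
Tax on buyers shifts demand to D = 453.5 − 8(P + 19) = 301.5 - 8P.
301.5 - 8P = -183.5 + 6P gives seller price Ps = 485/14; buyers pay Pb = 485/14 + 19 = 751/14.
New quantity: Q = 453.5 − 8(751/14) = 341/14.
Buyer burden = 751/14 − 45.5 = 57/7; seller burden = 45.5 − 485/14 = 76/7.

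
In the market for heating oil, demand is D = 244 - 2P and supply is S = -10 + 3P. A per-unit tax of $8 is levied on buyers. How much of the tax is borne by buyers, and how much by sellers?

Buyers bear $4.8, sellers bear $3.2

Pre-tax equilibrium: P* = 50.8, Q* = 142.4.
Tax on buyers shifts demand to D = 244 − 2(P + 8) = 228 - 2P.
228 - 2P = -10 + 3P gives seller price Ps = 47.6; buyers pay Pb = 47.6 + 8 = 55.6.
New quantity: Q = 244 − 2(55.6) = 132.8.
Buyer burden = 55.6 − 50.8 = 4.8; seller burden = 50.8 − 47.6 = 3.2.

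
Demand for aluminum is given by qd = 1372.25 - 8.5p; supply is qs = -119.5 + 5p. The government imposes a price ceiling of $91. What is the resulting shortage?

Shortage = 263.25

Equilibrium price would be p* = 110.5, so the ceiling at 91 binds.
At p = 91: qd = 1372.25 − 8.5(91) = 598.75, qs = -119.5 + 5(91) = 335.5.
Shortage = 598.75 − 335.5 = 263.25.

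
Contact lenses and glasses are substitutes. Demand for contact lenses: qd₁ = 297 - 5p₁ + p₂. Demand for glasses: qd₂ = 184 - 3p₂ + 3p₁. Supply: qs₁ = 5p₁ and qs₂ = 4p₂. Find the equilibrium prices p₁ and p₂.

Market 1: 297 - 5p₁ + p₂ = 5p₁ → 10p₁ - p₂ = 297.
Market 2: 7p₂ - 3p₁ = 184.
Eliminating p₂: 7×(1) + 1×(2) gives 67p₁ = 2263, so p₁ = 2263/67.
Back-substitute into (2): p₂ = (184 + 3×2263/67) / 7 = 2731/67.

p₁ = 2263/67, p₂ = 2731/67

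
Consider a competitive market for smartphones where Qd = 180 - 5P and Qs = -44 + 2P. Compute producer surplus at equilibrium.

Producer surplus = 100

Equilibrium: 180 - 5P = -44 + 2P gives P* = 32, Q* = 20.
Supply starts at P = 22 (where Qs = 0).
PS = ½(32 − 22)(20) = 100.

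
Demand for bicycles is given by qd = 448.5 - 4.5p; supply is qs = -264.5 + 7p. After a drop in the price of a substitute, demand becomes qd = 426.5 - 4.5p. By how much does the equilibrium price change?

Original equilibrium: p* = 62, q* = 169.5.
New equilibrium: 426.5 - 4.5p = -264.5 + 7p, so 691 = 11.5p and p' = 1382/23; q' = 426.5 − 4.5(1382/23) = 7181/46.
Change in price: 1382/23 − 62 = -44/23.

Δp = -44/23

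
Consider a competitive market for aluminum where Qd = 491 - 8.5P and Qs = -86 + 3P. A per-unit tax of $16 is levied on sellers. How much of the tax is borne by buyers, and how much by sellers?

Buyers bear 96/23, sellers bear 272/23

Pre-tax equilibrium: P* = 1154/23, Q* = 1484/23.
Tax on sellers shifts supply to Qs = -86 + 3(P − 16) = -134 + 3P.
491 - 8.5P = -134 + 3P gives buyer price Pb = 1250/23; sellers receive Ps = 1250/23 − 16 = 882/23.
New quantity: Q = 491 − 8.5(1250/23) = 668/23.
Buyer burden = 1250/23 − 1154/23 = 96/23; seller burden = 1154/23 − 882/23 = 272/23.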